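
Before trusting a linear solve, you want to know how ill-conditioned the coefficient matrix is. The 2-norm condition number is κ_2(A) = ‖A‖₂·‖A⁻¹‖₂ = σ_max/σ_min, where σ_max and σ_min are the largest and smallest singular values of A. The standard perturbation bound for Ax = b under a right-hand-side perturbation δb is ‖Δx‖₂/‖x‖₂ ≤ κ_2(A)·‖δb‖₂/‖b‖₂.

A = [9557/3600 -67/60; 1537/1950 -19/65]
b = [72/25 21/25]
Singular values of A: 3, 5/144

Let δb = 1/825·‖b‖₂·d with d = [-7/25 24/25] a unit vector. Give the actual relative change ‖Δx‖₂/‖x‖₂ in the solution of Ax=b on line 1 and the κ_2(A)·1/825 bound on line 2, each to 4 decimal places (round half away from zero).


largest singular value 3, smallest 5/144
κ = σ_max/σ_min = 3/(5/144) = 86.4000
worst-case relative error ≤ 86.4000 × 1/825 = 0.1047
solve Ax = b  →  x = [0.9231 -0.3846]
‖b‖₂ = 3.0000 and ‖x‖₂ = 1.0000
with δb = [-0.0010 0.0035], A·Δx = δb → ‖Δx‖ = 0.1047
realised ‖Δx‖/‖x‖ = 0.1047
tightness: 0.1047 against a bound of 0.1047; the bound is attained (ratio 1)

0.1047
0.1047


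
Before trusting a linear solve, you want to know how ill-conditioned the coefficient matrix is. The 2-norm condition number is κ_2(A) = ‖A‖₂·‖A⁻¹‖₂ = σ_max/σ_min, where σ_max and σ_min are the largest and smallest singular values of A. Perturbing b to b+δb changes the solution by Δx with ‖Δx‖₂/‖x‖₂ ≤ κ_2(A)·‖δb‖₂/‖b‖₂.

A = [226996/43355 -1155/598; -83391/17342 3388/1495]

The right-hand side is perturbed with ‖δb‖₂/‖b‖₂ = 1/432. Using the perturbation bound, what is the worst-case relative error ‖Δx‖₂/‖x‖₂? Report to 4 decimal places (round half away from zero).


0.0532

M = AᵀA = [451795729/8940100 -9391536/447005; -9391536/447005 79264801/8940100]. tr(M)=314237/5290, det(M)=35153041/5290000
solving λ² − 314237/5290·λ + 35153041/5290000 = 0 gives λ = 5929/100, 5929/52900
σ_max=√(5929/100)=(77/10), σ_min=√(5929/52900)=(77/230) → κ = 23.0000
bound on ‖Δx‖/‖x‖: κ·ε = 23.0000·1/432 = 0.0532


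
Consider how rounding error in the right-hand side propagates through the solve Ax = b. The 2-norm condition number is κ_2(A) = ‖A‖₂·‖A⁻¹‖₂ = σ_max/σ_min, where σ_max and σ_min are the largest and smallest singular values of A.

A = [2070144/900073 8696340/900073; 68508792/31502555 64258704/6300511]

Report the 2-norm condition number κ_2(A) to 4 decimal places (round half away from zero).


84.7840

AᵀA = [11823052797504/1180036827025 10479122264448/236007365405; 10479122264448/236007365405 9316136956176/47201473081]; tr = 145583864784/701985025, det = 167961600/28079401
eigenvalues of AᵀA: λ = (tr ± √(tr²−4·det))/2 = 5184/25, 810000/28079401
κ_2(A) = √(λ_max/λ_min) = √((5184/25) / (810000/28079401)) = 84.7840


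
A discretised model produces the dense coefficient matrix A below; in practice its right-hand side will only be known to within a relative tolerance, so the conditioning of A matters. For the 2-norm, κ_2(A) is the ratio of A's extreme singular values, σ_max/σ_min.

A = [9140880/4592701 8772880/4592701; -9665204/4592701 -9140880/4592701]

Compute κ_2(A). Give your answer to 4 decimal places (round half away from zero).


form AᵀA = [7256216144/864853109 6910505280/864853109; 6910505280/864853109 6581619200/864853109] with trace 477166736/29822521 and determinant 102400/29822521
eigenvalues of AᵀA: λ = (tr ± √(tr²−4·det))/2 = 16, 6400/29822521
so κ_2 = √(16 / (6400/29822521)) = 273.0500

273.0500


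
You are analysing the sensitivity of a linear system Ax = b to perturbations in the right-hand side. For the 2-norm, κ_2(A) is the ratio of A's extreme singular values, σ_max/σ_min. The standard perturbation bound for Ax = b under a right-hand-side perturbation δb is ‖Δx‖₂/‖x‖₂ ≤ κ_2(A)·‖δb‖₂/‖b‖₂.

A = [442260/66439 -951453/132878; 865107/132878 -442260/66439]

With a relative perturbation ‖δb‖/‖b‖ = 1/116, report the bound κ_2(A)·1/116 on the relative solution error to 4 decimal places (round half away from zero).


AᵀA = [1820197089/20994724 -477640800/5248681; -477640800/5248681 2006704449/20994724]; tr = 2275209/12482, det = 531441/99856
λ_max, λ_min = (2275209/12482 ± √1293314817600/38950081)/2 = 729/4, 729/24964
so κ_2 = √((729/4) / (729/24964)) = 79.0000
bound on ‖Δx‖/‖x‖: κ·ε = 79.0000·1/116 = 0.6810

0.6810


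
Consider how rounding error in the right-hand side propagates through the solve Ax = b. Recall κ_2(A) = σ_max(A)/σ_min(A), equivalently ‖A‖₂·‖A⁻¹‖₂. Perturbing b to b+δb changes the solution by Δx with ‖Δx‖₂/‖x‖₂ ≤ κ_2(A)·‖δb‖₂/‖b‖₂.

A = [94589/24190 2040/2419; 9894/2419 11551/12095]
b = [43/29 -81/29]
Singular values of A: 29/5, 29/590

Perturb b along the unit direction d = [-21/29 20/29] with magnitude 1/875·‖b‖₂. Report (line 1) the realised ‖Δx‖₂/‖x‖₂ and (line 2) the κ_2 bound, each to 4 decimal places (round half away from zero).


0.0012
0.1349

σ_max = 29/5, σ_min = 29/590
condition number: (29/5) ÷ (29/590) = 118.0000
perturbation bound = 118.0000·1/875 = 0.1349
solve Ax = b  →  x = [13.2296 -59.5837]
‖b‖₂ = 3.1623 and ‖x‖₂ = 61.0347
with δb = [-0.0026 0.0025], A·Δx = δb → ‖Δx‖ = 0.0735
realised ‖Δx‖/‖x‖ = 0.0012
so the bound overstates the realised error by a factor of ≈ 111.9451 (computed from the unrounded values)


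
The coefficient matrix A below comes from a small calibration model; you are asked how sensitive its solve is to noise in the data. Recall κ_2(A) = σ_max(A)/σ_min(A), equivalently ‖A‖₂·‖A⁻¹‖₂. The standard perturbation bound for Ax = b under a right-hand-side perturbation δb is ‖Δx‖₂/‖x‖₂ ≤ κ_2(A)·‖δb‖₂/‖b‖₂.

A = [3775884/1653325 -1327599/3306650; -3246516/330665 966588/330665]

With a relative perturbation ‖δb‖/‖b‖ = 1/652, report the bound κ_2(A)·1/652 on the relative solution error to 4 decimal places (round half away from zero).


0.0618

M = AᵀA = [165231382176/1626105625 -48160330218/1626105625; -48160330218/1626105625 56628051921/6504422500]. tr(M)=1148085729/10407076, det(M)=19448100/2601769
λ_max, λ_min = (1148085729/10407076 ± √1314862475457371841/108307230869776)/2 = 441/4, 176400/2601769
κ = σ_max/σ_min = (21/2)/(420/1613) = 40.3250
κ_2(A)·‖δb‖/‖b‖ = 0.0618


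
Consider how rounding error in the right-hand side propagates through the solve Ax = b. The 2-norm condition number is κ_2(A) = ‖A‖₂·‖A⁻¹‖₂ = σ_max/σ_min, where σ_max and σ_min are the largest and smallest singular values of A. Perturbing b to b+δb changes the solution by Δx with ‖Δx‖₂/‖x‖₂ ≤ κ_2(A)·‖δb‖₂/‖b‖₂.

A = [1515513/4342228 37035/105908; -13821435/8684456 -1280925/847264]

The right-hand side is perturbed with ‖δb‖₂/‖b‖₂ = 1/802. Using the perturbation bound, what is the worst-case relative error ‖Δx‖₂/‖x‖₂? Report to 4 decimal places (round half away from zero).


form AᵀA = [119107188621/44866017856 453713512455/179464071424; 453713512455/179464071424 1728550694025/717856285696] with trace 4321362321/853574656 and determinant 11390625/13657194496
solving λ² − 4321362321/853574656·λ + 11390625/13657194496 = 0 gives λ = 81/16, 140625/853574656
κ = σ_max/σ_min = (9/4)/(375/29216) = 175.2960
worst-case relative error ≤ 175.2960 × 1/802 = 0.2186

0.2186


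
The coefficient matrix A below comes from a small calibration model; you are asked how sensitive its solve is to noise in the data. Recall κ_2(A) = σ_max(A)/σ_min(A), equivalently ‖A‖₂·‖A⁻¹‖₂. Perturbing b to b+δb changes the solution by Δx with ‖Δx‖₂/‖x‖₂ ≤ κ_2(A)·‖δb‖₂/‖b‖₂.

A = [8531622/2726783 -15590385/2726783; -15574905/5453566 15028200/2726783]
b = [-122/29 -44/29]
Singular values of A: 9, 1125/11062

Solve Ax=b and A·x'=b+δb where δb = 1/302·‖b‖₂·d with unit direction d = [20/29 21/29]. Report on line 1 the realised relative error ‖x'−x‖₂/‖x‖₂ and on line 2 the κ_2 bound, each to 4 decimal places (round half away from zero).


0.0037
0.2930

largest singular value 9, smallest 1125/11062
κ = σ_max/σ_min = 9/(1125/11062) = 88.4960
worst-case relative error ≤ 88.4960 × 1/302 = 0.2930
solve Ax = b  →  x = [-34.8089 -18.3129]
‖b‖₂ = 4.4721 and ‖x‖₂ = 39.3322
δb = ε·‖b‖·d = [0.0102 0.0107]; solving A·Δx = δb gives ‖Δx‖ = 0.1456
relative error = 0.0037
tightness: 0.0037 against a bound of 0.2930 (unrounded ratio ≈ 0.0126)


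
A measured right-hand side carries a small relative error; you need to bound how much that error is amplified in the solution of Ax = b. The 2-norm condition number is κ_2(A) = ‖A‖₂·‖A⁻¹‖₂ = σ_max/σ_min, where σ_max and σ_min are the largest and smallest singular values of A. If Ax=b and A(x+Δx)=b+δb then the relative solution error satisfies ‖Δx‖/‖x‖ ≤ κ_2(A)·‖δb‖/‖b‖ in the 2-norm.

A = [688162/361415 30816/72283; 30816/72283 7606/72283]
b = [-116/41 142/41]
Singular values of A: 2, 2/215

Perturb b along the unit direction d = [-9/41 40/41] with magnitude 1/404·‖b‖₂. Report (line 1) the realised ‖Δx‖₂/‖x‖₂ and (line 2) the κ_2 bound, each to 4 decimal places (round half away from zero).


0.0028
0.5322

largest singular value 2, smallest 2/215
κ = σ_max/σ_min = 2/(2/215) = 215.0000
worst-case relative error ≤ 215.0000 × 1/404 = 0.5322
solve Ax = b  →  x = [-95.3659 419.2927]
‖b‖₂ = 4.4721 and ‖x‖₂ = 430.0012
with δb = [-0.0024 0.0108], A·Δx = δb → ‖Δx‖ = 1.1900
relative error = 0.0028
realised/bound (from unrounded values) ≈ 0.0052


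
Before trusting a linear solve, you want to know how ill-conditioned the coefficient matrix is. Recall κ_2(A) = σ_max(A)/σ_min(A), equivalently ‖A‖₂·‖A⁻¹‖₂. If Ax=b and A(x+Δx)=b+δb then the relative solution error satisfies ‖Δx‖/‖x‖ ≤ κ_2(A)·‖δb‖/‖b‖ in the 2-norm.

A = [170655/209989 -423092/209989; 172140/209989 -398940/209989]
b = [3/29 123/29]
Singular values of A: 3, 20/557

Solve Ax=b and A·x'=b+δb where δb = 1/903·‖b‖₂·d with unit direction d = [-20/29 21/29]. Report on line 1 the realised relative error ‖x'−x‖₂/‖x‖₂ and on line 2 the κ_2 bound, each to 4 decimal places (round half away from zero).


σ_max = 3, σ_min = 20/557
κ_2(A) = 3 / (20/557) = 83.5500
perturbation bound = 83.5500·1/903 = 0.0925
solve Ax = b  →  x = [77.5077 31.2115]
‖b‖₂ = 4.2426 and ‖x‖₂ = 83.5560
Δx = A⁻¹·δb where δb = 1/903·4.2426·d; ‖Δx‖ = 0.1308
dividing the unrounded norms, ‖Δx‖/‖x‖ = 0.0016
realised/bound (from unrounded values) ≈ 0.0169

0.0016
0.0925


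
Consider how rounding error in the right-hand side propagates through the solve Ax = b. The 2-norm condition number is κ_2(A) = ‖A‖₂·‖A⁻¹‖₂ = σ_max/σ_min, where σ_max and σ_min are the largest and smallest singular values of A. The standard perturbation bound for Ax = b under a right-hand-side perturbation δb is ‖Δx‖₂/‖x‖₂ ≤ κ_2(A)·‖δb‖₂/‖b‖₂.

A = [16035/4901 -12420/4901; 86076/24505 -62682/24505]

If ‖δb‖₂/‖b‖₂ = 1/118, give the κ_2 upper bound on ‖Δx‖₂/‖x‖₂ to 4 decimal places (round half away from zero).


0.5729

form AᵀA = [16453161/714025 -12335652/714025; -12335652/714025 9257364/714025] with trace 1028421/28561 and determinant 8100/28561
char-poly roots: 36 and 225/28561
so κ_2 = √(36 / (225/28561)) = 67.6000
κ_2(A)·‖δb‖/‖b‖ = 0.5729


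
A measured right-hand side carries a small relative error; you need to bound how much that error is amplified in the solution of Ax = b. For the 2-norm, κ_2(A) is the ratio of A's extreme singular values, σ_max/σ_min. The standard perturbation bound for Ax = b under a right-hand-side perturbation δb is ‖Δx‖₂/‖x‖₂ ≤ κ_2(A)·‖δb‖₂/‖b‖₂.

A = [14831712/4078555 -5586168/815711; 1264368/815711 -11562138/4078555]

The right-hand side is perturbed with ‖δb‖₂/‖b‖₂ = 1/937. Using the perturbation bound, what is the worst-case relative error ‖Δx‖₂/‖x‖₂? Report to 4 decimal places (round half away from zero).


M = AᵀA = [1538138117376/98429650225 -115350570720/3937186009; -115350570720/3937186009 5407188510276/98429650225]. tr(M)=24032272068/340587025, det(M)=796594176/8514675625
solving λ² − 24032272068/340587025·λ + 796594176/8514675625 = 0 gives λ = 1764/25, 451584/340587025
σ_max=√(1764/25)=(42/5), σ_min=√(451584/340587025)=(672/18455) → κ = 230.6875
perturbation bound = 230.6875·1/937 = 0.2462

0.2462


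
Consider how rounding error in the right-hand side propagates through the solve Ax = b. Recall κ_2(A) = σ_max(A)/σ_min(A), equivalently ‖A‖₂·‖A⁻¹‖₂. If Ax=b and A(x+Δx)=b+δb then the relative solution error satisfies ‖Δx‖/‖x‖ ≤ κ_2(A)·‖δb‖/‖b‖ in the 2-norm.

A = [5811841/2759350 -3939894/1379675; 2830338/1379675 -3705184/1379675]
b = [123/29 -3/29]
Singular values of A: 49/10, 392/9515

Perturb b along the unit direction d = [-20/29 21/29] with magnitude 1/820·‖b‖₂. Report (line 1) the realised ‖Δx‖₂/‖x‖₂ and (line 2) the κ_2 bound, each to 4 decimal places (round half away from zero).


0.0017
0.1450

σ_max = 49/10, σ_min = 392/9515
condition number: (49/10) ÷ (392/9515) = 118.9375
bound on ‖Δx‖/‖x‖: κ·ε = 118.9375·1/820 = 0.1450
solve Ax = b  →  x = [-57.8878 -44.1811]
2-norm of b is 4.2426; of x, 72.8215
Δx = A⁻¹·δb where δb = 1/820·4.2426·d; ‖Δx‖ = 0.1256
relative error = 0.0017
tightness: 0.0017 against a bound of 0.1450 (unrounded ratio ≈ 0.0119)


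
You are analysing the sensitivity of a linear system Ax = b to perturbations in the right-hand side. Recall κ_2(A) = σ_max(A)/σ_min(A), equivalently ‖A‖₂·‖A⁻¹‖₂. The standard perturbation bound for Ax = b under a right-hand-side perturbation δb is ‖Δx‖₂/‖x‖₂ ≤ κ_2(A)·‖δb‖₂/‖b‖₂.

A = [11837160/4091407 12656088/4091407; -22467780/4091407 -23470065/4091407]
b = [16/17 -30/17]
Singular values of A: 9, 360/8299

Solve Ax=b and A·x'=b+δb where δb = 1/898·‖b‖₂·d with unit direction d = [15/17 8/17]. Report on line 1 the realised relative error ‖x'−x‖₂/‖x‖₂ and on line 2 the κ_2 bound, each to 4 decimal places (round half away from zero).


0.2310
0.2310

σ_max = 9, σ_min = 360/8299
κ_2(A) = 9 / (360/8299) = 207.4750
perturbation bound = 207.4750·1/898 = 0.2310
solve Ax = b  →  x = [0.1533 0.1609]
‖b‖₂ = 2.0000 and ‖x‖₂ = 0.2222
with δb = [0.0020 0.0010], A·Δx = δb → ‖Δx‖ = 0.0513
realised ‖Δx‖/‖x‖ = 0.2310
so the bound is sharp here: realised error equals the bound


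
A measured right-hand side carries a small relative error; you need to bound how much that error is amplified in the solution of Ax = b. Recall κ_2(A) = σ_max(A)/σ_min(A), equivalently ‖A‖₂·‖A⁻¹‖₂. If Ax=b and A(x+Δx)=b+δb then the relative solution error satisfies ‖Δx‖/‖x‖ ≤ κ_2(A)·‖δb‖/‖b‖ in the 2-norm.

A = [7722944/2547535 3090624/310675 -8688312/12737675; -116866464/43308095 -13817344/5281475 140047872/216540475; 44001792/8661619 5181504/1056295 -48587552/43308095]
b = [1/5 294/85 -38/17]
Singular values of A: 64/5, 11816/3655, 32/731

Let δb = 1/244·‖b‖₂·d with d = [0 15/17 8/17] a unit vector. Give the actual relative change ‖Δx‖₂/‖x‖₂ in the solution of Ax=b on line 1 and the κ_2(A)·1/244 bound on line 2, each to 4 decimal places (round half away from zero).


0.0084
1.1984

σ_max = 64/5, σ_min = 32/731
κ = σ_max/σ_min = (64/5)/(32/731) = 292.4000
bound on ‖Δx‖/‖x‖: κ·ε = 292.4000·1/244 = 1.1984
solve Ax = b  →  x = [9.1584 0.2988 44.7690]
2-norm of b is 4.1231; of x, 45.6972
re-solving with b+δb shifts x by Δx of norm 0.3860
relative error = 0.0084
so the bound overstates the realised error by a factor of ≈ 141.8649 (computed from the unrounded values)


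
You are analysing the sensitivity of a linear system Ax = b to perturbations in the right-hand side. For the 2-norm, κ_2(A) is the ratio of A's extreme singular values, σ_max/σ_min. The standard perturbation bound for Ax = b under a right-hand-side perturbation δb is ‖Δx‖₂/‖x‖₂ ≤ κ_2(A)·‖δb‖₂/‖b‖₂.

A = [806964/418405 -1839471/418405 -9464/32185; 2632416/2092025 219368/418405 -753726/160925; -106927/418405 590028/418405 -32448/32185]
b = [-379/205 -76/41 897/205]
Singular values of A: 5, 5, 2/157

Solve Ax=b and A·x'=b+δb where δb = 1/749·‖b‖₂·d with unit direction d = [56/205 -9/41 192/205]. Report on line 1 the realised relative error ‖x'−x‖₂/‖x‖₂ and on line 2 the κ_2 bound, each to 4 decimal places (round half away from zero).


from the listed singular values, σ₁ = 5, σ_n = 2/157
κ = σ_max/σ_min = 5/(2/157) = 392.5000
κ_2(A)·‖δb‖/‖b‖ = 0.5240
solve Ax = b  →  x = [277.9698 116.4708 88.1120]
‖b‖₂ = 5.0990 and ‖x‖₂ = 314.0006
with δb = [0.0019 -0.0015 0.0064], A·Δx = δb → ‖Δx‖ = 0.5344
realised ‖Δx‖/‖x‖ = 0.0017
tightness: 0.0017 against a bound of 0.5240 (unrounded ratio ≈ 0.0032)

0.0017
0.5240


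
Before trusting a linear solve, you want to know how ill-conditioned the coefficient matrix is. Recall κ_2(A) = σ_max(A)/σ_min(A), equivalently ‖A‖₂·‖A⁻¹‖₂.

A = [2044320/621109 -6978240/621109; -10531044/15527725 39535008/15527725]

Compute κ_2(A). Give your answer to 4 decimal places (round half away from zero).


189.3625

M = AᵀA = [1619827811856/143432625625 -5551720497792/143432625625; -5551720497792/143432625625 19035046278144/143432625625]. tr(M)=33047798544/229492201, det(M)=132710400/229492201
eigenvalues of AᵀA: λ = (tr ± √(tr²−4·det))/2 = 144, 921600/229492201
so κ_2 = √(144 / (921600/229492201)) = 189.3625


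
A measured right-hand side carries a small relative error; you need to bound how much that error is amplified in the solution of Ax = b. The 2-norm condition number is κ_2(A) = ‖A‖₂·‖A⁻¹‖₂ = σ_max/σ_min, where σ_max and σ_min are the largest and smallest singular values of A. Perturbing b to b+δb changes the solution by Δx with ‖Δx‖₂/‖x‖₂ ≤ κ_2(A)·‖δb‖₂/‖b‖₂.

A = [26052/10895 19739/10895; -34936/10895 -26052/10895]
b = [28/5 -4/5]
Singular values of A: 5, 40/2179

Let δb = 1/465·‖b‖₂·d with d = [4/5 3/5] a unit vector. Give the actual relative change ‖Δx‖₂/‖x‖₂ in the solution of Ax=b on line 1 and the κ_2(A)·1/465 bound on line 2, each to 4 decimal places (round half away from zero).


σ_max = 5, σ_min = 40/2179
κ = σ_max/σ_min = 5/(40/2179) = 272.3750
perturbation bound = 272.3750·1/465 = 0.5858
solve Ax = b  →  x = [-130.1000 174.8000]
‖b‖₂ = 5.6569 and ‖x‖₂ = 217.9015
δb = ε·‖b‖·d = [0.0097 0.0073]; solving A·Δx = δb gives ‖Δx‖ = 0.6627
relative error = 0.0030
realised/bound (from unrounded values) ≈ 0.0052

0.0030
0.5858


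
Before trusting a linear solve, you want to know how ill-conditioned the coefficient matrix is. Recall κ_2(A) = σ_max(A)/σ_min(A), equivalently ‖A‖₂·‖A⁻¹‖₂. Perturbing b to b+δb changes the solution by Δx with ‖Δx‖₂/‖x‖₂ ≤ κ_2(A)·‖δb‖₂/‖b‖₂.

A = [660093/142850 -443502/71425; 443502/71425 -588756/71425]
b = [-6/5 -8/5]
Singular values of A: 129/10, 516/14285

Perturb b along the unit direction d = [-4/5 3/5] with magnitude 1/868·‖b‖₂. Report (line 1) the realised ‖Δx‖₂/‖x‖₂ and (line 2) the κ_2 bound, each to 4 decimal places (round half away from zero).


0.4114
0.4114

σ_max = 129/10, σ_min = 516/14285
κ = σ_max/σ_min = (129/10)/(516/14285) = 357.1250
worst-case relative error ≤ 357.1250 × 1/868 = 0.4114
solve Ax = b  →  x = [-0.0930 0.1240]
‖b‖₂ = 2.0000 and ‖x‖₂ = 0.1550
Δx = A⁻¹·δb where δb = 1/868·2.0000·d; ‖Δx‖ = 0.0638
dividing the unrounded norms, ‖Δx‖/‖x‖ = 0.4114
so the bound is sharp here: realised error equals the bound


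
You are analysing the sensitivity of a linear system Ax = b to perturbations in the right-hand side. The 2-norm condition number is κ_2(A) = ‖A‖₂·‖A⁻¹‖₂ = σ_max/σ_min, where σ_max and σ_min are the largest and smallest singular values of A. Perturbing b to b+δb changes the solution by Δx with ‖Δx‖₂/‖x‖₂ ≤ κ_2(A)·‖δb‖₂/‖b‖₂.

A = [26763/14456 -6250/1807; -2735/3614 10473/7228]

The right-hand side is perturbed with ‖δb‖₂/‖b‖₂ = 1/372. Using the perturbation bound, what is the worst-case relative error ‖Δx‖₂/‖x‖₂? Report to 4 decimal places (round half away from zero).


AᵀA = [4946401/1236544 -1159245/154568; -1159245/154568 4347241/309136]; tr = 22335365/1236544, det = 83521/19784704
λ_max, λ_min = (22335365/1236544 ± √498842710335369/1529041063936)/2 = 289/16, 289/1236544
so κ_2 = √((289/16) / (289/1236544)) = 278.0000
worst-case relative error ≤ 278.0000 × 1/372 = 0.7473

0.7473


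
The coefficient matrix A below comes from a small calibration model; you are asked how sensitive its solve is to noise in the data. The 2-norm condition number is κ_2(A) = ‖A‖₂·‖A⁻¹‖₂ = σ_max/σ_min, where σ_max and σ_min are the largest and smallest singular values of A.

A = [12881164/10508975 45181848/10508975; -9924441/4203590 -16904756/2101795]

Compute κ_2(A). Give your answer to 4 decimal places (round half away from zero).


309.0875

AᵀA = [10816819283881/1528561322500 9270321671898/382140330625; 9270321671898/382140330625 31784321017936/382140330625]; tr = 220726565369/2445698116, det = 52128400/611424529
solving λ² − 220726565369/2445698116·λ + 52128400/611424529 = 0 gives λ = 361/4, 577600/611424529
σ_max=√(361/4)=(19/2), σ_min=√(577600/611424529)=(760/24727) → κ = 309.0875


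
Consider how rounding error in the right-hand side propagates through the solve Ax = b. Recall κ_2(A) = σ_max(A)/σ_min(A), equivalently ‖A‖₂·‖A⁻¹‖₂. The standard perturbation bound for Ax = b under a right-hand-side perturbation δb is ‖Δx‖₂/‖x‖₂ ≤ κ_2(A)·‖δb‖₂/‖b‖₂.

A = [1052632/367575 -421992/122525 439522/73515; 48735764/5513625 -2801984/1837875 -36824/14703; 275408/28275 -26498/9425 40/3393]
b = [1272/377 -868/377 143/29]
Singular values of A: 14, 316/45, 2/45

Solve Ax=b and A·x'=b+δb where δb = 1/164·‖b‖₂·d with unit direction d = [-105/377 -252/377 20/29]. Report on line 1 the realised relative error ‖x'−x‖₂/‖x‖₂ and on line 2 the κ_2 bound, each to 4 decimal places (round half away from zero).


from the listed singular values, σ₁ = 14, σ_n = 2/45
κ_2(A) = 14 / (2/45) = 315.0000
worst-case relative error ≤ 315.0000 × 1/164 = 1.9207
solve Ax = b  →  x = [23.4059 79.4835 35.1412]
‖b‖₂ = 6.4031 and ‖x‖₂ = 90.0021
δb = ε·‖b‖·d = [-0.0109 -0.0261 0.0269]; solving A·Δx = δb gives ‖Δx‖ = 0.8785
relative error = 0.0098
realised/bound (from unrounded values) ≈ 0.0051

0.0098
1.9207


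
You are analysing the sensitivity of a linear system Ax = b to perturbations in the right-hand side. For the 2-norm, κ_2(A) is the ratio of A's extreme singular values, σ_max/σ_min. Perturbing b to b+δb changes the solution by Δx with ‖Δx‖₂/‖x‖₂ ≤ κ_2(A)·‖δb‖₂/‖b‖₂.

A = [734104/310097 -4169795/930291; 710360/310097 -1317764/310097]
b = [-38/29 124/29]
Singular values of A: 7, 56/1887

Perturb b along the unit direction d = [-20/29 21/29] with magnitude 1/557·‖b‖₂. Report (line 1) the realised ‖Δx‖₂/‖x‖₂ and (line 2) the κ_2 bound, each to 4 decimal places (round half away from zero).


σ_max = 7, σ_min = 56/1887
condition number: 7 ÷ (56/1887) = 235.8750
bound on ‖Δx‖/‖x‖: κ·ε = 235.8750·1/557 = 0.4235
solve Ax = b  →  x = [119.0630 63.1765]
2-norm of b is 4.4721; of x, 134.7860
δb = ε·‖b‖·d = [-0.0055 0.0058]; solving A·Δx = δb gives ‖Δx‖ = 0.2705
relative error = 0.0020
so the bound overstates the realised error by a factor of ≈ 210.9735 (computed from the unrounded values)

0.0020
0.4235


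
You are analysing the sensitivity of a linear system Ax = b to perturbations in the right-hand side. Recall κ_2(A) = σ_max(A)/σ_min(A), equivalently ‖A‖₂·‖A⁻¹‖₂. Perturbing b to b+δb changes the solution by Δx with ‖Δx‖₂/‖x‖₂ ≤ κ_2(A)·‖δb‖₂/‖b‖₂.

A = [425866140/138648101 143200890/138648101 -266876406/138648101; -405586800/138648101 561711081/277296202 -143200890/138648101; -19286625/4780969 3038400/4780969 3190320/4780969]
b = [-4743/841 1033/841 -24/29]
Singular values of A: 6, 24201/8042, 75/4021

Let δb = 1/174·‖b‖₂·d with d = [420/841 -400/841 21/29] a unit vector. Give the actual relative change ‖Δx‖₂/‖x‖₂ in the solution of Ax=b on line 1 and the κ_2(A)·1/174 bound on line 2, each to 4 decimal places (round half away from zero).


from the listed singular values, σ₁ = 6, σ_n = 75/4021
κ = σ_max/σ_min = 6/(75/4021) = 321.6800
κ_2(A)·‖δb‖/‖b‖ = 1.8487
solve Ax = b  →  x = [-47.5629 -144.9378 -150.7391]
2-norm of b is 5.8310; of x, 214.4562
re-solving with b+δb shifts x by Δx of norm 1.7966
realised ‖Δx‖/‖x‖ = 0.0084
tightness: 0.0084 against a bound of 1.8487 (unrounded ratio ≈ 0.0045)

0.0084
1.8487


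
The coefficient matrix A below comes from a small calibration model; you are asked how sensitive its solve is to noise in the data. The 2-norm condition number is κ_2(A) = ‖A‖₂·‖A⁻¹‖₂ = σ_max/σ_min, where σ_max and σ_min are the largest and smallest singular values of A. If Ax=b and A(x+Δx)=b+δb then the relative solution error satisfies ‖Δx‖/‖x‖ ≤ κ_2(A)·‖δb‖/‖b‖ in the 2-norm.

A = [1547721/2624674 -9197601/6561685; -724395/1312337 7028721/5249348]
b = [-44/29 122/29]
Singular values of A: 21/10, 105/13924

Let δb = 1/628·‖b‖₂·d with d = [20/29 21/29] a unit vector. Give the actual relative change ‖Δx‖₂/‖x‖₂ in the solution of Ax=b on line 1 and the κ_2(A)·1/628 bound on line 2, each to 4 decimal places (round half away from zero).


σ_max = 21/10, σ_min = 105/13924
condition number: (21/10) ÷ (105/13924) = 278.4800
worst-case relative error ≤ 278.4800 × 1/628 = 0.4434
solve Ax = b  →  x = [244.0850 103.7656]
2-norm of b is 4.4721; of x, 265.2259
re-solving with b+δb shifts x by Δx of norm 0.9443
dividing the unrounded norms, ‖Δx‖/‖x‖ = 0.0036
so the bound overstates the realised error by a factor of ≈ 124.5433 (computed from the unrounded values)

0.0036
0.4434


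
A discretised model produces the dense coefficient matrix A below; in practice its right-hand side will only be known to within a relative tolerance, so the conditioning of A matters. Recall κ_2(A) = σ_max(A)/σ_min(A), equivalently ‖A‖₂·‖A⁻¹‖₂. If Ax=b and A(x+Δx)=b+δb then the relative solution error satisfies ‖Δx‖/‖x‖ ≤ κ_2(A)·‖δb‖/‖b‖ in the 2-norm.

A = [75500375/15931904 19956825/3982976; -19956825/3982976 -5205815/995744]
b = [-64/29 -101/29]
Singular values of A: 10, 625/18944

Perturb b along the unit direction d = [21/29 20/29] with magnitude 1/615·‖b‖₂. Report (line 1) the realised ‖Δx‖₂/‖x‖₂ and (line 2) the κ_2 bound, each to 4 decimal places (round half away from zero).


largest singular value 10, smallest 625/18944
κ = σ_max/σ_min = 10/(625/18944) = 303.1040
κ_2(A)·‖δb‖/‖b‖ = 0.4929
solve Ax = b  →  x = [87.8646 -83.5425]
‖b‖₂ = 4.1231 and ‖x‖₂ = 121.2416
δb = ε·‖b‖·d = [0.0049 0.0046]; solving A·Δx = δb gives ‖Δx‖ = 0.2032
realised ‖Δx‖/‖x‖ = 0.0017
so the bound overstates the realised error by a factor of ≈ 294.0542 (computed from the unrounded values)

0.0017
0.4929


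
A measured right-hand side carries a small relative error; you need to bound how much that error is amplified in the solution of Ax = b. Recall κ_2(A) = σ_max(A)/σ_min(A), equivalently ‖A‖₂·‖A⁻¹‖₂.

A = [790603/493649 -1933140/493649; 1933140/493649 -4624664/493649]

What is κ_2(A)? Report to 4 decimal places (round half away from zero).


M = AᵀA = [25811144161/1441948729 -61943605020/1441948729; -61943605020/1441948729 148665960784/1441948729]. tr(M)=1032408905/8532241, det(M)=937024/8532241
eigenvalues of AᵀA: λ = (tr ± √(tr²−4·det))/2 = 121, 7744/8532241
so κ_2 = √(121 / (7744/8532241)) = 365.1250

365.1250


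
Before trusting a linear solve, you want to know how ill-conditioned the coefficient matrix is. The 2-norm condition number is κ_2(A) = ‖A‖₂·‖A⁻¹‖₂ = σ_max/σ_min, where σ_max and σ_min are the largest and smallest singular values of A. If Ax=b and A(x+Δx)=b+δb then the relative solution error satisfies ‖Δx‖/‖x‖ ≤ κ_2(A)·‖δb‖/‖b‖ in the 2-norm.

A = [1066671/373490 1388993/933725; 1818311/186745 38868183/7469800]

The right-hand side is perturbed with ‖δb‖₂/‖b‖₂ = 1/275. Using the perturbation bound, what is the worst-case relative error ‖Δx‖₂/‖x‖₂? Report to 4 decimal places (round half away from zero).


form AᵀA = [574512263725/5579791204 612806711265/11159582408; 612806711265/11159582408 2614737518689/89276659264] with trace 40854442001/308915776 and determinant 174900625/1235663104
eigenvalues of AᵀA: λ = (tr ± √(tr²−4·det))/2 = 529/4, 330625/308915776
σ_max=√(529/4)=(23/2), σ_min=√(330625/308915776)=(575/17576) → κ = 351.5200
perturbation bound = 351.5200·1/275 = 1.2783

1.2783


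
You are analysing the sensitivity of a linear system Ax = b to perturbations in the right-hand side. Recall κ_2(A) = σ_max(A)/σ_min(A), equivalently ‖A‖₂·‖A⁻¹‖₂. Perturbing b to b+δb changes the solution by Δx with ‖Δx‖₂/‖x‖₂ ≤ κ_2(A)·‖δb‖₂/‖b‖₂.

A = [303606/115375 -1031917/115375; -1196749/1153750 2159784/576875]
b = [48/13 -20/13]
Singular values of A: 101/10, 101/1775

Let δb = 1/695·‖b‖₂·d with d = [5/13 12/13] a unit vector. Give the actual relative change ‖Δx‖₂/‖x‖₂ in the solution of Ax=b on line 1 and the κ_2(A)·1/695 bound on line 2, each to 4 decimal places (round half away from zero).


0.2554
0.2554

σ_max = 101/10, σ_min = 101/1775
condition number: (101/10) ÷ (101/1775) = 177.5000
bound on ‖Δx‖/‖x‖: κ·ε = 177.5000·1/695 = 0.2554
solve Ax = b  →  x = [0.1109 -0.3802]
‖b‖ = 4.0000, ‖x‖ = 0.3960
δb = ε·‖b‖·d = [0.0022 0.0053]; solving A·Δx = δb gives ‖Δx‖ = 0.1011
relative error = 0.2554
tightness: 0.2554 against a bound of 0.2554; the bound is attained (ratio 1)


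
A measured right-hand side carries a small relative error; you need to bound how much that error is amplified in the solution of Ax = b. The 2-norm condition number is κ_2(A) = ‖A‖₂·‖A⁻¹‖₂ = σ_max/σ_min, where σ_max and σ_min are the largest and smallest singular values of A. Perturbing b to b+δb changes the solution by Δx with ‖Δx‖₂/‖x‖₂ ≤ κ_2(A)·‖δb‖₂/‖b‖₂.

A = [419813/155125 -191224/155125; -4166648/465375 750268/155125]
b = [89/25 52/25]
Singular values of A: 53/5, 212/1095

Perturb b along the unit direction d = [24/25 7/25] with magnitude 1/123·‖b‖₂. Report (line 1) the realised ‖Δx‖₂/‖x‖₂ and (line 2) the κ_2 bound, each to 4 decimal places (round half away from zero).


from the listed singular values, σ₁ = 53/5, σ_n = 212/1095
κ = σ_max/σ_min = (53/5)/(212/1095) = 54.7500
worst-case relative error ≤ 54.7500 × 1/123 = 0.4451
solve Ax = b  →  x = [9.6393 18.2741]
2-norm of b is 4.1231; of x, 20.6606
δb = ε·‖b‖·d = [0.0322 0.0094]; solving A·Δx = δb gives ‖Δx‖ = 0.1731
realised ‖Δx‖/‖x‖ = 0.0084
realised/bound (from unrounded values) ≈ 0.0188

0.0084
0.4451


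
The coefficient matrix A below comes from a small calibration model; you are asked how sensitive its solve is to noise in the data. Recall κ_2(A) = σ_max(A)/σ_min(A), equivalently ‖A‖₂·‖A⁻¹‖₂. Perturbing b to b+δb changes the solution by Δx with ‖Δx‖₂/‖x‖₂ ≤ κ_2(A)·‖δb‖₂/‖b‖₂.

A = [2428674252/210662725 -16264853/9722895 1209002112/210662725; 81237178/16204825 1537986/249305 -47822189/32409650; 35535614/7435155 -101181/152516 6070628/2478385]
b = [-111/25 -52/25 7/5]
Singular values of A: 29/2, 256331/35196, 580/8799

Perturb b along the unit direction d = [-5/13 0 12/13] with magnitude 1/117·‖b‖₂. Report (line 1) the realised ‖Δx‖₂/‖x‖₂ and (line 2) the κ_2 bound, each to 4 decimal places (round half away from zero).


0.0145
1.8801

from the listed singular values, σ₁ = 29/2, σ_n = 580/8799
condition number: (29/2) ÷ (580/8799) = 219.9750
κ_2(A)·‖δb‖/‖b‖ = 1.8801
solve Ax = b  →  x = [-15.7248 21.2963 37.0222]
‖b‖₂ = 5.0990 and ‖x‖₂ = 45.5131
re-solving with b+δb shifts x by Δx of norm 0.6612
dividing the unrounded norms, ‖Δx‖/‖x‖ = 0.0145
tightness: 0.0145 against a bound of 1.8801 (unrounded ratio ≈ 0.0077)


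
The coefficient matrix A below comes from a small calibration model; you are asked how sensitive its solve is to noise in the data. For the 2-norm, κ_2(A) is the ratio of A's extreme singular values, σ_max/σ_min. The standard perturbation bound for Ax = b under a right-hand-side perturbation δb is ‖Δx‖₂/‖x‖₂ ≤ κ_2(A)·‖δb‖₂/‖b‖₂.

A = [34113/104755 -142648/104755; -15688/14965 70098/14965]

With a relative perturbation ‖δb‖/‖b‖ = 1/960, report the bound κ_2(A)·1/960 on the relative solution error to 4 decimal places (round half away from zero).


0.2661

M = AᵀA = [528930025/438944401 -2350053000/438944401; -2350053000/438944401 10444848100/438944401]. tr(M)=6528125/261121, det(M)=2500/261121
λ_max, λ_min = (6528125/261121 ± √42613804805625/68184176641)/2 = 25, 100/261121
so κ_2 = √(25 / (100/261121)) = 255.5000
perturbation bound = 255.5000·1/960 = 0.2661


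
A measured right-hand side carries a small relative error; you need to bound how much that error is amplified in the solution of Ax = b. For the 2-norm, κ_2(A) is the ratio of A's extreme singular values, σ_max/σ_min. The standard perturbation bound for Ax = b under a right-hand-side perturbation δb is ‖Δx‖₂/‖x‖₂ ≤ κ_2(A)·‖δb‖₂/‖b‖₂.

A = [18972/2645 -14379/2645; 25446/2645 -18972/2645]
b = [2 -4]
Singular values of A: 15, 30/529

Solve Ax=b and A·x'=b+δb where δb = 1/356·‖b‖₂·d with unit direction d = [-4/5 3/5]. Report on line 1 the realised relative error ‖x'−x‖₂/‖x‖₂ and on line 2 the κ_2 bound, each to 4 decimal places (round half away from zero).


largest singular value 15, smallest 30/529
κ = σ_max/σ_min = 15/(30/529) = 264.5000
perturbation bound = 264.5000·1/356 = 0.7430
solve Ax = b  →  x = [-42.4267 -56.3467]
‖b‖₂ = 4.4721 and ‖x‖₂ = 70.5335
re-solving with b+δb shifts x by Δx of norm 0.2215
relative error = 0.0031
realised/bound (from unrounded values) ≈ 0.0042

0.0031
0.7430


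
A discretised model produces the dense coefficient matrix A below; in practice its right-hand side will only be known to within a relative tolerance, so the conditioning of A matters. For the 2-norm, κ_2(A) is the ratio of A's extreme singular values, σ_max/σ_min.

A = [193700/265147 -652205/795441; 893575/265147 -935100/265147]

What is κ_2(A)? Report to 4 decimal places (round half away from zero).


AᵀA = [497320625/41822089 -1566376000/125466267; -1566376000/125466267 4934610025/376398801]; tr = 11189650/447561, det = 15625/447561
eigenvalues of AᵀA: λ = (tr ± √(tr²−4·det))/2 = 25, 625/447561
κ_2(A) = √(λ_max/λ_min) = √(25 / (625/447561)) = 133.8000

133.8000


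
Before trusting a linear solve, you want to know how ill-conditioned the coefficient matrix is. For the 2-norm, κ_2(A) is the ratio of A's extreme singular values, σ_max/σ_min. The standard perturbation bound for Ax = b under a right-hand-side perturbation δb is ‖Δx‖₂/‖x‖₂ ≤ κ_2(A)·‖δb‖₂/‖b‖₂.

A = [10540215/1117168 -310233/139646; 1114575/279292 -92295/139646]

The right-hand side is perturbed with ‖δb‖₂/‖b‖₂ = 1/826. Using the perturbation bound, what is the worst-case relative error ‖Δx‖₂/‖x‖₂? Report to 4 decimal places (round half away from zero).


form AᵀA = [774985628025/7384996096 -21783439755/923124512; -21783439755/923124512 309949353/57695282] with trace 484627689/4393216 and determinant 121550625/17572864
λ_max, λ_min = (484627689/4393216 ± √234329998794920721/19300346822656)/2 = 441/4, 275625/4393216
κ_2(A) = √(λ_max/λ_min) = √((441/4) / (275625/4393216)) = 41.9200
κ_2(A)·‖δb‖/‖b‖ = 0.0508

0.0508


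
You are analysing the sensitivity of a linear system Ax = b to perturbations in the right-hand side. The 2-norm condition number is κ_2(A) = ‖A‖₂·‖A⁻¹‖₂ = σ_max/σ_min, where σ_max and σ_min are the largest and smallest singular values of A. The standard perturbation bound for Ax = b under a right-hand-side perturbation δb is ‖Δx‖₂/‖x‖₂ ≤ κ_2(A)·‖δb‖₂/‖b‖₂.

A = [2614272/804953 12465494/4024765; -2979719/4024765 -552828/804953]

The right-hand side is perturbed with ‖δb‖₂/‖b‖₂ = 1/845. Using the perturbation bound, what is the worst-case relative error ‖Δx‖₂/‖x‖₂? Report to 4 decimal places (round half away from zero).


AᵀA = [106923960481/9636367225 4073225940/385454689; 4073225940/385454689 96983349556/9636367225]; tr = 242458157/11458225, det = 1119364/286455625
solving λ² − 242458157/11458225·λ + 1119364/286455625 = 0 gives λ = 529/25, 2116/11458225
so κ_2 = √((529/25) / (2116/11458225)) = 338.5000
κ_2(A)·‖δb‖/‖b‖ = 0.4006

0.4006


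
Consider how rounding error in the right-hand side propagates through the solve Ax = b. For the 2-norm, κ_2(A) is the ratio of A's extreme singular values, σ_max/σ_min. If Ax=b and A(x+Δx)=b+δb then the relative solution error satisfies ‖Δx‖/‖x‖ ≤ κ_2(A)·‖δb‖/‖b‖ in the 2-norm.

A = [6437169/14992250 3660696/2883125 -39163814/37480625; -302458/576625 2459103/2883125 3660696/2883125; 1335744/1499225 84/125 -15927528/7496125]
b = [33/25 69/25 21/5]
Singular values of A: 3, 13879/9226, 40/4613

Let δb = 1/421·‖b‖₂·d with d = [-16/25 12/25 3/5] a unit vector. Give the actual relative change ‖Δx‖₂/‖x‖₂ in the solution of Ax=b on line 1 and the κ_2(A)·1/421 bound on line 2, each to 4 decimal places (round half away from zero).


from the listed singular values, σ₁ = 3, σ_n = 40/4613
κ_2(A) = 3 / (40/4613) = 345.9750
worst-case relative error ≤ 345.9750 × 1/421 = 0.8218
solve Ax = b  →  x = [319.5160 2.1945 132.6966]
2-norm of b is 5.1962; of x, 345.9822
Δx = A⁻¹·δb where δb = 1/421·5.1962·d; ‖Δx‖ = 1.4234
realised ‖Δx‖/‖x‖ = 0.0041
so the bound overstates the realised error by a factor of ≈ 199.7529 (computed from the unrounded values)

0.0041
0.8218


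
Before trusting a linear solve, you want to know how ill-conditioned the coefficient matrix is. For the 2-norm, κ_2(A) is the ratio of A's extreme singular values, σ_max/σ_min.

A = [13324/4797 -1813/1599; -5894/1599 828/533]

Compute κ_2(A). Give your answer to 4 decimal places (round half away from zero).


M = AᵀA = [490182100/23011209 -68078500/7670403; -68078500/7670403 9457225/2556801]. tr(M)=3404125/136161, det(M)=2500/136161
solving λ² − 3404125/136161·λ + 2500/136161 = 0 gives λ = 25, 100/136161
κ_2(A) = √(λ_max/λ_min) = √(25 / (100/136161)) = 184.5000

184.5000
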